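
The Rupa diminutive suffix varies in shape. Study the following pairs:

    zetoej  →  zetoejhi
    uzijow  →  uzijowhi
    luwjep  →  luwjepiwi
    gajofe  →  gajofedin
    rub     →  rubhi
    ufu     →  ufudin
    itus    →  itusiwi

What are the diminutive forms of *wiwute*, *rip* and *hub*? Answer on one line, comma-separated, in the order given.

wiwutedin, ripiwi, hubhi

The pattern is voicing of the final sound: -iwi when the stem ends in a voiceless consonant (*luwjep*, *itus*); -hi when the stem ends in a voiced consonant (*zetoej*, *uzijow*, *rub*); -din when the stem ends in a vowel (*gajofe*, *ufu*).
The final sound of *wiwute* is /e/, which is a vowel, so the suffix is -din, giving *wiwutedin*.
The final sound of *rip* is /p/, which is a voiceless consonant, so the suffix is -iwi, giving *ripiwi*.
Since the final sound of *hub* is /b/ (a voiced consonant), it takes -hi, giving *hubhi*.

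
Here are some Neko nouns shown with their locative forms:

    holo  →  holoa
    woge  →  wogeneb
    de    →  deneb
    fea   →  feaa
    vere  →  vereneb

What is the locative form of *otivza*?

otivzaa

The pattern is front/back vowel harmony: -neb when the last vowel of the stem is a front vowel (*woge*, *de*, *vere*); -a when the last vowel of the stem is a back vowel (*holo*, *fea*).
The last vowel of *otivza* is /a/, which is a back vowel, so the suffix is -a, giving *otivzaa*.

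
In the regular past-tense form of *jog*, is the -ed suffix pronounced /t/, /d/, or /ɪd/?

/d/

The stem *jog* ends in a voiced sound other than /d/.
The -ed suffix is realized as /ɪd/ after /t, d/; as /t/ after other voiceless consonants; and as /d/ after other voiced sounds.
So -ed on *jog* is pronounced /d/.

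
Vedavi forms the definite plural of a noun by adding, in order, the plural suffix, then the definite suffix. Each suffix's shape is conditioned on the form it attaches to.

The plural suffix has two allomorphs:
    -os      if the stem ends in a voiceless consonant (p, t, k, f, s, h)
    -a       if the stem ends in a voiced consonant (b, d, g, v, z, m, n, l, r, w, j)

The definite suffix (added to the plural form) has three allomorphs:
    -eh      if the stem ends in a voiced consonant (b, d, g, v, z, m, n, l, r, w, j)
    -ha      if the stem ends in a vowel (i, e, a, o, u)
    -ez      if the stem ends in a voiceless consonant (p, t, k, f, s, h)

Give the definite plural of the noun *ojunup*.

The final consonant of *ojunup* is /p/, which is voiceless, so the plural suffix is -os, giving *ojunupos*.
The plural form *ojunupos*: final sound = /s/, a voiceless consonant → -ez → *ojunuposez*.

ojunuposez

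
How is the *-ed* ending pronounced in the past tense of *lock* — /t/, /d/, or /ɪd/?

The stem *lock* ends in a voiceless consonant other than /t/.
The -ed suffix is realized as /ɪd/ after /t, d/; as /t/ after other voiceless consonants; and as /d/ after other voiced sounds.
So -ed on *lock* is pronounced /t/.

/t/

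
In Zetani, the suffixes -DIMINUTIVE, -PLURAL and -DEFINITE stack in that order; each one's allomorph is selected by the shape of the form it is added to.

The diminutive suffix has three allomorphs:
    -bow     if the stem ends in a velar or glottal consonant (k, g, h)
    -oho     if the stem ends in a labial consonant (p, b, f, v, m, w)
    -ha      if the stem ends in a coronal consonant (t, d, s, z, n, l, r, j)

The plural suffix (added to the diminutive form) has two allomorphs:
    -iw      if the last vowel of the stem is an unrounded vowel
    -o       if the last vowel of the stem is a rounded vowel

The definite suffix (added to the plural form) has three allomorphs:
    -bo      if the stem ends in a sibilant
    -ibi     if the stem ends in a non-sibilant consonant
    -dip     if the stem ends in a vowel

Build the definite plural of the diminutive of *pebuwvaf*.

*pebuwvaf* — final consonant /f/ (labial) → -oho → *pebuwvafoho*.
The diminutive form *pebuwvafoho* — last vowel /o/ (a rounded vowel) → -o → *pebuwvafohoo*.
Since the final sound of the plural form *pebuwvafohoo* is /o/ (a vowel), it takes -dip, giving *pebuwvafohoodip*.

pebuwvafohoodip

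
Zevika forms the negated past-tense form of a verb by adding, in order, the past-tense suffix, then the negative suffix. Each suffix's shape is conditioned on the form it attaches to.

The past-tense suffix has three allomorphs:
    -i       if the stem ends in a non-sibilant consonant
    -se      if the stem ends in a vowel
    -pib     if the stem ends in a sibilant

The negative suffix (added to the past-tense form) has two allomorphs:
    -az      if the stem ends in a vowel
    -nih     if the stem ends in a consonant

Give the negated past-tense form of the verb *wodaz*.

Since the final sound of *wodaz* is /z/ (a sibilant), it takes -pib, giving *wodazpib*.
Since the final sound of the past-tense form *wodazpib* is /b/ (a consonant), it takes -nih, giving *wodazpibnih*.

wodazpibnih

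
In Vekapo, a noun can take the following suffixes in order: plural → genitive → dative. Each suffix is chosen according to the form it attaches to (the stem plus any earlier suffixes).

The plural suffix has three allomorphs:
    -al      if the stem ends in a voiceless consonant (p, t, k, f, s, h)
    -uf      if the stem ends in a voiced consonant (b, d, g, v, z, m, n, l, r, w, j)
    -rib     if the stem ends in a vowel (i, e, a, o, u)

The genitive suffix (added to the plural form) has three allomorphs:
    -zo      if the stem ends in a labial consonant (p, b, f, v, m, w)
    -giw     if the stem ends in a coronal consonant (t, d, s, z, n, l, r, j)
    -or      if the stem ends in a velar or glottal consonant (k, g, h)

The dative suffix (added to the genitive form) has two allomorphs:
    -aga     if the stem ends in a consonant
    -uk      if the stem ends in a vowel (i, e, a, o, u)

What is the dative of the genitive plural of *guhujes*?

*guhujes*: final sound = /s/, a voiceless consonant → -al → *guhujesal*.
Since the final consonant of the plural form *guhujesal* is /l/ (coronal), it takes -giw, giving *guhujesalgiw*.
The genitive form *guhujesalgiw*: final sound = /w/, a consonant → -aga → *guhujesalgiwaga*.

guhujesalgiwaga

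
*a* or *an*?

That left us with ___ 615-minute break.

The indefinite article is chosen by the initial *sound* of the following word, not its spelling.
The number *615* is spoken "six hundred …", beginning with /sɪks/ — a consonant sound.
So the article is *a*: That left us with a 615-minute break.

a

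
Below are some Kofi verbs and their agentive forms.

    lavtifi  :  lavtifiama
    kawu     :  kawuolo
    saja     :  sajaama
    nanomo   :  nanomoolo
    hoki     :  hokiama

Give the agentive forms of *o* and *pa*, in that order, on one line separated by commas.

The pattern is rounding harmony: -olo when the last vowel of the stem is a rounded vowel (*kawu*, *nanomo*); -ama when the last vowel of the stem is an unrounded vowel (*lavtifi*, *saja*, *hoki*).
Since the last vowel of *o* is /o/ (a rounded vowel), it takes -olo, giving *oolo*.
*pa*: last vowel = /a/, an unrounded vowel → -ama → *paama*.

oolo, paama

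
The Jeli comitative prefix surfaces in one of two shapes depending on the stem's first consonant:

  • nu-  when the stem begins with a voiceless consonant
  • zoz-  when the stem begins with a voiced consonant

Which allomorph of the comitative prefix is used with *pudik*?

nu-

The first consonant of *pudik* is /p/, which is voiceless, so the prefix is nu-.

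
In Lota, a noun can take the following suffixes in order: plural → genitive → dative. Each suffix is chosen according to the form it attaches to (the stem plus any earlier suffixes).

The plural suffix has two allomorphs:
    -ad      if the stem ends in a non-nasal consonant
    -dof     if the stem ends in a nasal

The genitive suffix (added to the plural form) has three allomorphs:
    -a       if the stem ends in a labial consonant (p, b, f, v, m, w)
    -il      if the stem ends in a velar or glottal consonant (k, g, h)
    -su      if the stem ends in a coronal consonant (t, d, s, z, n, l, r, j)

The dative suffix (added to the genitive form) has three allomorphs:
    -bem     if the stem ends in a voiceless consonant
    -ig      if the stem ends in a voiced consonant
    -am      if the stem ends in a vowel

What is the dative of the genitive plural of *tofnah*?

*tofnah*: final consonant = /h/, non-nasal → -ad → *tofnahad*.
Since the final consonant of the plural form *tofnahad* is /d/ (coronal), it takes -su, giving *tofnahadsu*.
The genitive form *tofnahadsu*: final sound = /u/, a vowel → -am → *tofnahadsuam*.

tofnahadsuam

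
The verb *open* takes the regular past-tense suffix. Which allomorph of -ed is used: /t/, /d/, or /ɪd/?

/d/

The stem *open* ends in a voiced sound other than /d/.
The -ed suffix is realized as /ɪd/ after /t, d/; as /t/ after other voiceless consonants; and as /d/ after other voiced sounds.
So -ed on *open* is pronounced /d/.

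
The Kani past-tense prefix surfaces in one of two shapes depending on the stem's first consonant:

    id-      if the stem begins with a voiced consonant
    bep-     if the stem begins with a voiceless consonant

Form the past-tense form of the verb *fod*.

The first consonant of *fod* is /f/, which is voiceless, so the prefix is bep-, giving *bepfod*.

bepfod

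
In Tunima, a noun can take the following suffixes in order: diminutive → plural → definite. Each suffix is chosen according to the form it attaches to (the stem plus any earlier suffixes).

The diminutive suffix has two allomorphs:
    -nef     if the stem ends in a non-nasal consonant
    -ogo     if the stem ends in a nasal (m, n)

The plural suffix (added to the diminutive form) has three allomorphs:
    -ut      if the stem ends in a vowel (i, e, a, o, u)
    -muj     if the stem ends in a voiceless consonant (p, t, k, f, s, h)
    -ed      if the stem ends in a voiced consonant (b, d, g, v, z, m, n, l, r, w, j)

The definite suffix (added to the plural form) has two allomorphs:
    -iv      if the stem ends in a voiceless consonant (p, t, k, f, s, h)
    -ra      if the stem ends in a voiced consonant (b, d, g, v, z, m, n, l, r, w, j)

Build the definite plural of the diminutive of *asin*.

The final consonant of *asin* is /n/, which is a nasal, so the diminutive suffix is -ogo, giving *asinogo*.
The final sound of the diminutive form *asinogo* is /o/, which is a vowel, so the plural suffix is -ut, giving *asinogout*.
Since the final consonant of the plural form *asinogout* is /t/ (voiceless), it takes -iv, giving *asinogoutiv*.

asinogoutiv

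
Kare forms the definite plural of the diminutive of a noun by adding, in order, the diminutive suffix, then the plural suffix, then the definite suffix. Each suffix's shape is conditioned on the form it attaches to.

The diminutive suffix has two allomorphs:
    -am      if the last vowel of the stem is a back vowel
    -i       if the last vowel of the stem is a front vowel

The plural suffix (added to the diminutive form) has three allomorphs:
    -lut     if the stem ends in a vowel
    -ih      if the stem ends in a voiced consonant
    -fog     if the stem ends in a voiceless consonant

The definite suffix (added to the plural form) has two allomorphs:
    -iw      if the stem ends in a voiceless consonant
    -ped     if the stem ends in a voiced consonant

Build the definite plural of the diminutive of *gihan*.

gihanamihiw

The last vowel of *gihan* is /a/, which is a back vowel, so the diminutive suffix is -am, giving *gihanam*.
The diminutive form *gihanam* — final sound /m/ (a voiced consonant) → -ih → *gihanamih*.
Since the final consonant of the plural form *gihanamih* is /h/ (voiceless), it takes -iw, giving *gihanamihiw*.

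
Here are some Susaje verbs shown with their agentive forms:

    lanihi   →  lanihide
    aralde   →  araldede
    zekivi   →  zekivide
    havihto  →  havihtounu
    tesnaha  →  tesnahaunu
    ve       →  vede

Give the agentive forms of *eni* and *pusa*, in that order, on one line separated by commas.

Looking at the last vowel of each stem: -de when the last vowel of the stem is a front vowel (*lanihi*, *aralde*, *zekivi*, *ve*); -unu when the last vowel of the stem is a back vowel (*havihto*, *tesnaha*).
*eni*: last vowel = /i/, a front vowel → -de → *enide*.
*pusa* — last vowel /a/ (a back vowel) → -unu → *pusaunu*.

enide, pusaunu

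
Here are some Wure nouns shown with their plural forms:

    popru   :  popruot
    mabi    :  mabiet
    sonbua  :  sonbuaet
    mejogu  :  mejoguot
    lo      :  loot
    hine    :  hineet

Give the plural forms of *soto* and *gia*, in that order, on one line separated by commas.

sotoot, giaet

The alternation tracks the last vowel of the stem — -ot when the last vowel of the stem is a rounded vowel (*popru*, *mejogu*, *lo*); -et when the last vowel of the stem is an unrounded vowel (*mabi*, *sonbua*, *hine*).
Since the last vowel of *soto* is /o/ (a rounded vowel), it takes -ot, giving *sotoot*.
Since the last vowel of *gia* is /a/ (an unrounded vowel), it takes -et, giving *giaet*.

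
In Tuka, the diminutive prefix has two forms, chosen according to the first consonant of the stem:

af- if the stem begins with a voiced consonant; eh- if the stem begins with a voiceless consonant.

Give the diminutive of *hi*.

The first consonant of *hi* is /h/, which is voiceless, so the prefix is eh-, giving *ehhi*.

ehhi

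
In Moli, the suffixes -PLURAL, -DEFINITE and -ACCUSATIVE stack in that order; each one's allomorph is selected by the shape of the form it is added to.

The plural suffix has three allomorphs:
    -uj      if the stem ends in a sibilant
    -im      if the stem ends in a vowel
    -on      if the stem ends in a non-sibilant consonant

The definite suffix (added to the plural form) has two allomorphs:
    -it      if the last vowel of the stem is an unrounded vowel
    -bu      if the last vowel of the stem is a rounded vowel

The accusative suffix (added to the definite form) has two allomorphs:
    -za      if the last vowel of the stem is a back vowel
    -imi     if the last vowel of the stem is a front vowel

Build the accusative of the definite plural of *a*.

Since the final sound of *a* is /a/ (a vowel), it takes -im, giving *aim*.
The plural form *aim*: last vowel = /i/, an unrounded vowel → -it → *aimit*.
The definite form *aimit*: last vowel = /i/, a front vowel → -imi → *aimitimi*.

aimitimi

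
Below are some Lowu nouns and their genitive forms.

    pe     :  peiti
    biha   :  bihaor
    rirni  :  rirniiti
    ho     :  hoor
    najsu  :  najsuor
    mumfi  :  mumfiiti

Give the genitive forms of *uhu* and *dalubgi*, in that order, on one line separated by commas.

The suffix is conditioned by the last vowel: -iti when the last vowel of the stem is a front vowel (*pe*, *rirni*, *mumfi*); -or when the last vowel of the stem is a back vowel (*biha*, *ho*, *najsu*).
*uhu*: last vowel = /u/, a back vowel → -or → *uhuor*.
*dalubgi* — last vowel /i/ (a front vowel) → -iti → *dalubgiiti*.

uhuor, dalubgiiti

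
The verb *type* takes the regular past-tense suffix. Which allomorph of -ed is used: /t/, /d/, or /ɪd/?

/t/

The stem *type* ends in a voiceless consonant other than /t/.
The -ed suffix is realized as /ɪd/ after /t, d/; as /t/ after other voiceless consonants; and as /d/ after other voiced sounds.
So -ed on *type* is pronounced /t/.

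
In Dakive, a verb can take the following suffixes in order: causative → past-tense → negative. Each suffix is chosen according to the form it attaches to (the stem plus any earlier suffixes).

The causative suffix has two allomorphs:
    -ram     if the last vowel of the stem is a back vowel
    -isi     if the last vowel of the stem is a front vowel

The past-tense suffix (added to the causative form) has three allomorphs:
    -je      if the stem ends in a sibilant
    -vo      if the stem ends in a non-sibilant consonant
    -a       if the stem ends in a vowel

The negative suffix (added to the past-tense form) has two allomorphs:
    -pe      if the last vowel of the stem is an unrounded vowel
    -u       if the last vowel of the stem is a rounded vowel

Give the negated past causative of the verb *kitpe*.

kitpeisiape

The last vowel of *kitpe* is /e/, which is a front vowel, so the causative suffix is -isi, giving *kitpeisi*.
Since the final sound of the causative form *kitpeisi* is /i/ (a vowel), it takes -a, giving *kitpeisia*.
The last vowel of the past-tense form *kitpeisia* is /a/, which is an unrounded vowel, so the negative suffix is -pe, giving *kitpeisiape*.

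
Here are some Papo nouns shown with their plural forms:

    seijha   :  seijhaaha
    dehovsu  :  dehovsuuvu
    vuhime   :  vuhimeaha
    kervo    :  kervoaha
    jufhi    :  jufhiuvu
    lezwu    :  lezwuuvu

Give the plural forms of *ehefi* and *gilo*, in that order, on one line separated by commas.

The pattern is height harmony: -uvu when the last vowel of the stem is a high vowel (*dehovsu*, *jufhi*, *lezwu*); -aha when the last vowel of the stem is a non-high vowel (*seijha*, *vuhime*, *kervo*).
*ehefi* — last vowel /i/ (a high vowel) → -uvu → *ehefiuvu*.
Since the last vowel of *gilo* is /o/ (a non-high vowel), it takes -aha, giving *giloaha*.

ehefiuvu, giloaha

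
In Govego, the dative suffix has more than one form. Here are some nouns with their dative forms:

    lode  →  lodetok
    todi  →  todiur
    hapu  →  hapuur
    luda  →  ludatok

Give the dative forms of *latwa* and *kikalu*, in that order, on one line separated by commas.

The suffix is conditioned by the last vowel: -ur when the last vowel of the stem is a high vowel (*todi*, *hapu*); -tok when the last vowel of the stem is a non-high vowel (*lode*, *luda*).
*latwa*: last vowel = /a/, a non-high vowel → -tok → *latwatok*.
*kikalu* — last vowel /u/ (a high vowel) → -ur → *kikaluur*.

latwatok, kikaluur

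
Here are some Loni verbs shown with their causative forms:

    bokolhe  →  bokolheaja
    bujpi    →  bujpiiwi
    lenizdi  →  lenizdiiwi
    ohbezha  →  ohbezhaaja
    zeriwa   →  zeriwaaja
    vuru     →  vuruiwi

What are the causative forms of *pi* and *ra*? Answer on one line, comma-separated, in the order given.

The alternation tracks the last vowel of the stem — -iwi when the last vowel of the stem is a high vowel (*bujpi*, *lenizdi*, *vuru*); -aja when the last vowel of the stem is a non-high vowel (*bokolhe*, *ohbezha*, *zeriwa*).
*pi*: last vowel = /i/, a high vowel → -iwi → *piiwi*.
The last vowel of *ra* is /a/, which is a non-high vowel, so the suffix is -aja, giving *raaja*.

piiwi, raaja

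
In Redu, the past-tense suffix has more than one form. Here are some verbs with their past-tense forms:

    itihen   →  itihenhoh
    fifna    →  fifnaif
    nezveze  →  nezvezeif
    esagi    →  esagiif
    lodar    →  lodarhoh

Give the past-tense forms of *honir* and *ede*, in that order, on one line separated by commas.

The alternation tracks the final sound of the stem — -hoh when the stem ends in a consonant (*itihen*, *lodar*); -if when the stem ends in a vowel (*fifna*, *nezveze*, *esagi*).
Since the final sound of *honir* is /r/ (a consonant), it takes -hoh, giving *honirhoh*.
The final sound of *ede* is /e/, which is a vowel, so the suffix is -if, giving *edeif*.

honirhoh, edeif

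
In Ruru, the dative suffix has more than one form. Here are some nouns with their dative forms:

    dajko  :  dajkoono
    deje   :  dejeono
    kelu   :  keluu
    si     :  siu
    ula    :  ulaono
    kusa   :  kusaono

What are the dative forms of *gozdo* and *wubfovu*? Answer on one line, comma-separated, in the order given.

The pattern is height harmony: -u when the last vowel of the stem is a high vowel (*kelu*, *si*); -ono when the last vowel of the stem is a non-high vowel (*dajko*, *deje*, *ula*, *kusa*).
The last vowel of *gozdo* is /o/, which is a non-high vowel, so the suffix is -ono, giving *gozdoono*.
*wubfovu* — last vowel /u/ (a high vowel) → -u → *wubfovuu*.

gozdoono, wubfovuu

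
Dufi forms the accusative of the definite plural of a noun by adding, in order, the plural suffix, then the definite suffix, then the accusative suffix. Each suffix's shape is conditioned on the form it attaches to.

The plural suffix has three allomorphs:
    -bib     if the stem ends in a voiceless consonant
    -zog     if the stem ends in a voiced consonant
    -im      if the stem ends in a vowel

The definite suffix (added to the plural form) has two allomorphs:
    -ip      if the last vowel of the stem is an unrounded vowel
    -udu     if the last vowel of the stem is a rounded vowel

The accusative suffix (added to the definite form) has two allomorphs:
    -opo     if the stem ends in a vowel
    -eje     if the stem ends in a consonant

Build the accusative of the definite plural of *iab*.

The final sound of *iab* is /b/, which is a voiced consonant, so the plural suffix is -zog, giving *iabzog*.
The plural form *iabzog*: last vowel = /o/, a rounded vowel → -udu → *iabzogudu*.
The final sound of the definite form *iabzogudu* is /u/, which is a vowel, so the accusative suffix is -opo, giving *iabzoguduopo*.

iabzoguduopo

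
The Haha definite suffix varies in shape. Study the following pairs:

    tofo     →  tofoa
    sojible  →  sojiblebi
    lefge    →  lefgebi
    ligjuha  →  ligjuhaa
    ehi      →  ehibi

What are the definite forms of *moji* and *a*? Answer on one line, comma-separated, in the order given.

mojibi, aa

The suffix is conditioned by the last vowel: -bi when the last vowel of the stem is a front vowel (*sojible*, *lefge*, *ehi*); -a when the last vowel of the stem is a back vowel (*tofo*, *ligjuha*).
The last vowel of *moji* is /i/, which is a front vowel, so the suffix is -bi, giving *mojibi*.
*a* — last vowel /a/ (a back vowel) → -a → *aa*.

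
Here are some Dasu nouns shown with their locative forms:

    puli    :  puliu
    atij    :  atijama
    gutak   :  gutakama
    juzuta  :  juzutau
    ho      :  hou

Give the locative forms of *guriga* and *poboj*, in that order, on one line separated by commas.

The alternation tracks the final sound of the stem — -ama when the stem ends in a consonant (*atij*, *gutak*); -u when the stem ends in a vowel (*puli*, *juzuta*, *ho*).
*guriga* — final sound /a/ (a vowel) → -u → *gurigau*.
Since the final sound of *poboj* is /j/ (a consonant), it takes -ama, giving *pobojama*.

gurigau, pobojama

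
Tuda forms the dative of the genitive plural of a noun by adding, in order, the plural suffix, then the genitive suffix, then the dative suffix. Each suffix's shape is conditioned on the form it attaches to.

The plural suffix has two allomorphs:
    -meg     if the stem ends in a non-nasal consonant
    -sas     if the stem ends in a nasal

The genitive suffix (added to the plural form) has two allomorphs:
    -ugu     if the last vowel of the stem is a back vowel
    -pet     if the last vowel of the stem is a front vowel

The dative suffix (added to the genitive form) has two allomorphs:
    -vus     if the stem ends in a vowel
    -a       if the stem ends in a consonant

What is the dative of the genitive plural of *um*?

Since the final consonant of *um* is /m/ (a nasal), it takes -sas, giving *umsas*.
The plural form *umsas* — last vowel /a/ (a back vowel) → -ugu → *umsasugu*.
Since the final sound of the genitive form *umsasugu* is /u/ (a vowel), it takes -vus, giving *umsasuguvus*.

umsasuguvus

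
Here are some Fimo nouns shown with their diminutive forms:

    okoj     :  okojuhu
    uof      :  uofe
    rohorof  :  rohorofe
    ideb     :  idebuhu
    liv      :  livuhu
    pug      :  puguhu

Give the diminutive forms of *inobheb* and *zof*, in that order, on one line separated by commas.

inobhebuhu, zofe

Looking at the final consonant of each stem: -e when the stem ends in a voiceless consonant (*uof*, *rohorof*); -uhu when the stem ends in a voiced consonant (*okoj*, *ideb*, *liv*, *pug*).
The final consonant of *inobheb* is /b/, which is voiced, so the suffix is -uhu, giving *inobhebuhu*.
*zof* — final consonant /f/ (voiceless) → -e → *zofe*.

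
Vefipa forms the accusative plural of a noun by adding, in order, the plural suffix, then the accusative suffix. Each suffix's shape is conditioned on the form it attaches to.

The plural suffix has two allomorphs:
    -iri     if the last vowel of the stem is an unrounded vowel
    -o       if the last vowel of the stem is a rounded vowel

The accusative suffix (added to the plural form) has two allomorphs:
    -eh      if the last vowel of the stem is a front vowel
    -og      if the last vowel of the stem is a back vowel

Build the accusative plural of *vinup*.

vinupoog

*vinup*: last vowel = /u/, a rounded vowel → -o → *vinupo*.
The plural form *vinupo* — last vowel /o/ (a back vowel) → -og → *vinupoog*.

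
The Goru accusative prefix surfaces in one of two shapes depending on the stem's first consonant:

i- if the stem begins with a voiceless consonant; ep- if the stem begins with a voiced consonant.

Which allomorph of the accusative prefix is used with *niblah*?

*niblah* — first consonant /n/ (voiced) → ep-.

ep-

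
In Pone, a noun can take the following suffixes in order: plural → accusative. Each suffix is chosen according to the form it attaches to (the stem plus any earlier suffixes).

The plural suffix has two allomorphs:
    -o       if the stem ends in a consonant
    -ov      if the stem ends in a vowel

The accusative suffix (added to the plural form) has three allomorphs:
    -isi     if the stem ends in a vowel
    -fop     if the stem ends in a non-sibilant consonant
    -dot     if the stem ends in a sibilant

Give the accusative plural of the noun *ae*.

Since the final sound of *ae* is /e/ (a vowel), it takes -ov, giving *aeov*.
The plural form *aeov* — final sound /v/ (a non-sibilant consonant) → -fop → *aeovfop*.

aeovfop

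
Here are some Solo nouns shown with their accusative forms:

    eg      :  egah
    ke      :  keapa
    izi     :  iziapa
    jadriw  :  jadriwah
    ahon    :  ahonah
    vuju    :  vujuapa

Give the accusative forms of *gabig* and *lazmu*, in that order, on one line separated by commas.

Looking at the final sound of each stem: -ah when the stem ends in a consonant (*eg*, *jadriw*, *ahon*); -apa when the stem ends in a vowel (*ke*, *izi*, *vuju*).
The final sound of *gabig* is /g/, which is a consonant, so the suffix is -ah, giving *gabigah*.
*lazmu* — final sound /u/ (a vowel) → -apa → *lazmuapa*.

gabigah, lazmuapa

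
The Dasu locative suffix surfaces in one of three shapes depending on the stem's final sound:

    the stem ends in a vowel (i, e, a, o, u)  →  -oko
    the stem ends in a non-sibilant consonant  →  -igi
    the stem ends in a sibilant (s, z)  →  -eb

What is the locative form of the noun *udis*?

udiseb

*udis* — final sound /s/ (a sibilant) → -eb → *udiseb*.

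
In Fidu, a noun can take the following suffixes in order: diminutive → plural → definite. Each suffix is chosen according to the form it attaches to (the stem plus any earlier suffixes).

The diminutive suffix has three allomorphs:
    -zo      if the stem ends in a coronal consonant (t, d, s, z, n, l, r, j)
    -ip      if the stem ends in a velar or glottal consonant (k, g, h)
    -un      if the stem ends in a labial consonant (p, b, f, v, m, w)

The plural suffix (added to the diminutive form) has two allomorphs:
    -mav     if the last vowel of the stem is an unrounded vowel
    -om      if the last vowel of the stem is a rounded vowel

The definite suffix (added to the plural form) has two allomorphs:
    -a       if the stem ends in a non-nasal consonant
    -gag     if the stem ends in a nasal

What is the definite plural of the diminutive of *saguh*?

saguhipmava

*saguh*: final consonant = /h/, velar/glottal → -ip → *saguhip*.
The diminutive form *saguhip*: last vowel = /i/, an unrounded vowel → -mav → *saguhipmav*.
The plural form *saguhipmav*: final consonant = /v/, non-nasal → -a → *saguhipmava*.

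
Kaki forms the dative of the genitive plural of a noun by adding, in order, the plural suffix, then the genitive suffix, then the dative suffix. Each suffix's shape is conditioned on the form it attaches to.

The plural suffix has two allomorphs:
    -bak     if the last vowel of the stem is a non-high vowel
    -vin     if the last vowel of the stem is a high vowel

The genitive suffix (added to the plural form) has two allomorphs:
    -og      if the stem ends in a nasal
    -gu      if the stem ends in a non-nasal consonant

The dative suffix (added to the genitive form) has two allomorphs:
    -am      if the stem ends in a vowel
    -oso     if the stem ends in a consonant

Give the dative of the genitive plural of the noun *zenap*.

zenapbakguam

The last vowel of *zenap* is /a/, which is a non-high vowel, so the plural suffix is -bak, giving *zenapbak*.
The plural form *zenapbak* — final consonant /k/ (non-nasal) → -gu → *zenapbakgu*.
The final sound of the genitive form *zenapbakgu* is /u/, which is a vowel, so the dative suffix is -am, giving *zenapbakguam*.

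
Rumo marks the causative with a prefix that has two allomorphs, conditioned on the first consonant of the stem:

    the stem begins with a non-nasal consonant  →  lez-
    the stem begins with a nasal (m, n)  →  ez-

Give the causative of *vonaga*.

lezvonaga

*vonaga* — first consonant /v/ (non-nasal) → lez- → *lezvonaga*.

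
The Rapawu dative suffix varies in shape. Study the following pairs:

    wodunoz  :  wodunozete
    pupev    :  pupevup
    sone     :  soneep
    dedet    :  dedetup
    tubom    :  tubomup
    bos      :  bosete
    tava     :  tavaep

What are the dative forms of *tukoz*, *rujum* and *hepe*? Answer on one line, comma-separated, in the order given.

tukozete, rujumup, hepeep

Looking at the final sound of each stem: -ete when the stem ends in a sibilant (*wodunoz*, *bos*); -up when the stem ends in a non-sibilant consonant (*pupev*, *dedet*, *tubom*); -ep when the stem ends in a vowel (*sone*, *tava*).
Since the final sound of *tukoz* is /z/ (a sibilant), it takes -ete, giving *tukozete*.
*rujum*: final sound = /m/, a non-sibilant consonant → -up → *rujumup*.
The final sound of *hepe* is /e/, which is a vowel, so the suffix is -ep, giving *hepeep*.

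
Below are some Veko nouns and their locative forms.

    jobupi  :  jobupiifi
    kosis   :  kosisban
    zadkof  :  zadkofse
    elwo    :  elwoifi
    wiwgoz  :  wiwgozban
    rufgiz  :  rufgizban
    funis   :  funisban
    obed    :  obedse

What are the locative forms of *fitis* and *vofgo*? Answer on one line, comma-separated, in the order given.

Looking at the final sound of each stem: -ban when the stem ends in a sibilant (*kosis*, *wiwgoz*, *rufgiz*, *funis*); -se when the stem ends in a non-sibilant consonant (*zadkof*, *obed*); -ifi when the stem ends in a vowel (*jobupi*, *elwo*).
*fitis* — final sound /s/ (a sibilant) → -ban → *fitisban*.
The final sound of *vofgo* is /o/, which is a vowel, so the suffix is -ifi, giving *vofgoifi*.

fitisban, vofgoifi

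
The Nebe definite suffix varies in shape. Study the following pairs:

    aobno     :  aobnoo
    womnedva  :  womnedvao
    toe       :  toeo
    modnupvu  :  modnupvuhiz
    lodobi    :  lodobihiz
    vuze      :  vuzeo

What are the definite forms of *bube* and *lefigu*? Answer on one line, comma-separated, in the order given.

bubeo, lefiguhiz

The alternation tracks the last vowel of the stem — -hiz when the last vowel of the stem is a high vowel (*modnupvu*, *lodobi*); -o when the last vowel of the stem is a non-high vowel (*aobno*, *womnedva*, *toe*, *vuze*).
*bube* — last vowel /e/ (a non-high vowel) → -o → *bubeo*.
*lefigu*: last vowel = /u/, a high vowel → -hiz → *lefiguhiz*.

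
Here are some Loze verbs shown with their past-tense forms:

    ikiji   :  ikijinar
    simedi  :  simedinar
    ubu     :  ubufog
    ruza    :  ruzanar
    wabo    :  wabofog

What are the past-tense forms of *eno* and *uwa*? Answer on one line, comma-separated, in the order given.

The pattern is rounding harmony: -fog when the last vowel of the stem is a rounded vowel (*ubu*, *wabo*); -nar when the last vowel of the stem is an unrounded vowel (*ikiji*, *simedi*, *ruza*).
*eno* — last vowel /o/ (a rounded vowel) → -fog → *enofog*.
The last vowel of *uwa* is /a/, which is an unrounded vowel, so the suffix is -nar, giving *uwanar*.

enofog, uwanar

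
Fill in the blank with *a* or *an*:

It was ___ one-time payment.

The indefinite article is chosen by the initial *sound* of the following word, not its spelling.
*one-time* begins with the sound /wʌ/ (*one* pronounced /wʌn/) — a consonant sound.
So the article is *a*: It was a one-time payment.

a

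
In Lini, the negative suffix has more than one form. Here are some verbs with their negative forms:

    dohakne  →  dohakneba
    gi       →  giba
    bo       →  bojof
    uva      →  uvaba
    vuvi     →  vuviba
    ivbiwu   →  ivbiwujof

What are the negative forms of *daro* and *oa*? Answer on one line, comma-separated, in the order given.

darojof, oaba

Looking at the last vowel of each stem: -jof when the last vowel of the stem is a rounded vowel (*bo*, *ivbiwu*); -ba when the last vowel of the stem is an unrounded vowel (*dohakne*, *gi*, *uva*, *vuvi*).
Since the last vowel of *daro* is /o/ (a rounded vowel), it takes -jof, giving *darojof*.
The last vowel of *oa* is /a/, which is an unrounded vowel, so the suffix is -ba, giving *oaba*.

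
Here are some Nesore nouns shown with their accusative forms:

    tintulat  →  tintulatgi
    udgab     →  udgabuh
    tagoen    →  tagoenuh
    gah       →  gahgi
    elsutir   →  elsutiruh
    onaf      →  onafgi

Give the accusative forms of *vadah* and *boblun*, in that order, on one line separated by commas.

The suffix is conditioned by the final consonant: -gi when the stem ends in a voiceless consonant (*tintulat*, *gah*, *onaf*); -uh when the stem ends in a voiced consonant (*udgab*, *tagoen*, *elsutir*).
*vadah*: final consonant = /h/, voiceless → -gi → *vadahgi*.
*boblun*: final consonant = /n/, voiced → -uh → *boblunuh*.

vadahgi, boblunuh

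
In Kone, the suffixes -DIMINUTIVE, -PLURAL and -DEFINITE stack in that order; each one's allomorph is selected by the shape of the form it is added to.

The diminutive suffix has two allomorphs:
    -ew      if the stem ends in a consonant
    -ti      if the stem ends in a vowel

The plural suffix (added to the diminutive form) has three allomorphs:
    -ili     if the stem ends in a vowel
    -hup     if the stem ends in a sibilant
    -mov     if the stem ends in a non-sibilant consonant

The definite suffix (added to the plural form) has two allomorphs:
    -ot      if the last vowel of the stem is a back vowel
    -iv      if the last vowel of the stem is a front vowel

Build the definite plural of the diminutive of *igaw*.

igawewmovot

*igaw*: final sound = /w/, a consonant → -ew → *igawew*.
Since the final sound of the diminutive form *igawew* is /w/ (a non-sibilant consonant), it takes -mov, giving *igawewmov*.
The plural form *igawewmov* — last vowel /o/ (a back vowel) → -ot → *igawewmovot*.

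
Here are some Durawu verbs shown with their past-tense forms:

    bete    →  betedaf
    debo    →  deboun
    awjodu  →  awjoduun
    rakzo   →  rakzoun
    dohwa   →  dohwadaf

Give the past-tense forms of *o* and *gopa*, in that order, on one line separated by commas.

The pattern is rounding harmony: -un when the last vowel of the stem is a rounded vowel (*debo*, *awjodu*, *rakzo*); -daf when the last vowel of the stem is an unrounded vowel (*bete*, *dohwa*).
*o* — last vowel /o/ (a rounded vowel) → -un → *oun*.
Since the last vowel of *gopa* is /a/ (an unrounded vowel), it takes -daf, giving *gopadaf*.

oun, gopadaf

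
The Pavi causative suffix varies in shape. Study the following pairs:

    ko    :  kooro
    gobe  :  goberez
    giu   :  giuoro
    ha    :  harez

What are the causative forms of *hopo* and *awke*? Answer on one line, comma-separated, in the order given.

The pattern is rounding harmony: -oro when the last vowel of the stem is a rounded vowel (*ko*, *giu*); -rez when the last vowel of the stem is an unrounded vowel (*gobe*, *ha*).
*hopo* — last vowel /o/ (a rounded vowel) → -oro → *hopooro*.
*awke*: last vowel = /e/, an unrounded vowel → -rez → *awkerez*.

hopooro, awkerez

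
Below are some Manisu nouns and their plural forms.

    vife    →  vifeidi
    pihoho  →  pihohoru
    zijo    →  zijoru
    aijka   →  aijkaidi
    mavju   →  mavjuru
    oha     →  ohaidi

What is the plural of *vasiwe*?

Looking at the last vowel of each stem: -ru when the last vowel of the stem is a rounded vowel (*pihoho*, *zijo*, *mavju*); -idi when the last vowel of the stem is an unrounded vowel (*vife*, *aijka*, *oha*).
The last vowel of *vasiwe* is /e/, which is an unrounded vowel, so the suffix is -idi, giving *vasiweidi*.

vasiweidi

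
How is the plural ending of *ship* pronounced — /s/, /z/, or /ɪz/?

/s/

The stem *ship* ends in a voiceless non-sibilant consonant.
The plural suffix surfaces as /ɪz/ after sibilants, /s/ after other voiceless consonants, and /z/ after other voiced sounds.
So the plural -s on *ship* is pronounced /s/.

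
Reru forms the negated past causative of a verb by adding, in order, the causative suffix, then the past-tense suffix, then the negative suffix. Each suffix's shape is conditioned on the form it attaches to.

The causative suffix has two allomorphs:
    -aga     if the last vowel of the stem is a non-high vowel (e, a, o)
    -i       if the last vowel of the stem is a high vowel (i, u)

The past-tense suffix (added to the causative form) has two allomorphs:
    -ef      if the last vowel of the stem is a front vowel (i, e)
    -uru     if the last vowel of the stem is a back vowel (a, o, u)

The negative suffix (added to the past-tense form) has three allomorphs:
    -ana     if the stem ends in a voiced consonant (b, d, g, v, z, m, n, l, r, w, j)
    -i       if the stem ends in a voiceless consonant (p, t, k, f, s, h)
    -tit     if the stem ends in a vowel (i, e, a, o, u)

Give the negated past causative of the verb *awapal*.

The last vowel of *awapal* is /a/, which is a non-high vowel, so the causative suffix is -aga, giving *awapalaga*.
The causative form *awapalaga* — last vowel /a/ (a back vowel) → -uru → *awapalagauru*.
The past-tense form *awapalagauru*: final sound = /u/, a vowel → -tit → *awapalagaurutit*.

awapalagaurutit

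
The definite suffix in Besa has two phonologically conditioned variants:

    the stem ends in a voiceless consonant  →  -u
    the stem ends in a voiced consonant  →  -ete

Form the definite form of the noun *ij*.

ijete

The final consonant of *ij* is /j/, which is voiced, so the suffix is -ete, giving *ijete*.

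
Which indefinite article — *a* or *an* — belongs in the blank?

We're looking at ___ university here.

a

The indefinite article is chosen by the initial *sound* of the following word, not its spelling.
*university* begins with the sound /juː/ (u pronounced /juː/) — a consonant sound.
So the article is *a*: We're looking at a university here.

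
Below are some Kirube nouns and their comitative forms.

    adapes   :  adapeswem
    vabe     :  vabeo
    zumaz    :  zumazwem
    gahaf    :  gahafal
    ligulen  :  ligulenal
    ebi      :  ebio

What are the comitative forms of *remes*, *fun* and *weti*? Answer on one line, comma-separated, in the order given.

The pattern is sibilance of the final sound: -wem when the stem ends in a sibilant (*adapes*, *zumaz*); -al when the stem ends in a non-sibilant consonant (*gahaf*, *ligulen*); -o when the stem ends in a vowel (*vabe*, *ebi*).
*remes*: final sound = /s/, a sibilant → -wem → *remeswem*.
*fun* — final sound /n/ (a non-sibilant consonant) → -al → *funal*.
Since the final sound of *weti* is /i/ (a vowel), it takes -o, giving *wetio*.

remeswem, funal, wetio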